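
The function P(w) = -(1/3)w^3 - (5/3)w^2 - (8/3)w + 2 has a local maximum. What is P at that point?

274/81

P'(w) = -w^2 - (10/3)w - 8/3. Setting P'(w) = 0 gives w ∈ {-2, -4/3}.
Since P''(w) = -2w - 10/3, we get P''(-2) = 2/3 > 0 ⇒ local minimum; P''(-4/3) = -2/3 < 0 ⇒ local maximum.
Thus P has its local maximum at w = -4/3, with value 274/81.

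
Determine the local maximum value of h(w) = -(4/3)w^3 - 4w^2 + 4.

4

h'(w) = -4w^2 - 8w = 0 at w = -2, 0.
Second-derivative test with h''(w) = -8w - 8: h''(-2) = 8 > 0 ⇒ local minimum; h''(0) = -8 < 0 ⇒ local maximum.
Thus h has its local maximum at w = 0, with value 4.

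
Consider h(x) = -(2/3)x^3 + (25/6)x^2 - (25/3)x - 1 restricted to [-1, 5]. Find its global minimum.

-131/6

h'(x) = -2x^2 + (25/3)x - 25/3, which vanishes at x = 5/3 and x = 5/2.
Candidates: h(-1) = 73/6; h(5/3) = -1037/162; h(5/2) = -149/24; h(5) = -131/6.
The minimum over the interval is -131/6, attained at x = 5.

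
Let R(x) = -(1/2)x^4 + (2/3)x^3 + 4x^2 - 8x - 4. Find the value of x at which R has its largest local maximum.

-2

Critical points: R'(x) = -2x^3 + 2x^2 + 8x - 8 vanishes at x = -2, 1, 2.
Since R''(x) = -6x^2 + 4x + 8, we get R''(-2) = -24 < 0 ⇒ local maximum; R''(1) = 6 > 0 ⇒ local minimum; R''(2) = -8 < 0 ⇒ local maximum.
Thus R has its largest local maximum at x = -2, with value 44/3.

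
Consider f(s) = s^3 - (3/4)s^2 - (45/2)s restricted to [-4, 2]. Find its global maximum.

575/16

Differentiating, f'(s) = 3s^2 - (3/2)s - 45/2; whose only zero in [-4, 2] is s = -5/2.
Compare values at every candidate in [-4, 2]: f(-4) = 14,  f(-5/2) = 575/16,  f(2) = -40.
The maximum over the interval is 575/16, attained at s = -5/2.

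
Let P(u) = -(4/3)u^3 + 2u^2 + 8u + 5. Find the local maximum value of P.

P'(u) = -4u^2 + 4u + 8 = 0 at u = -1, 2.
Second-derivative test with P''(u) = -8u + 4: P''(-1) = 12 > 0 ⇒ local minimum; P''(2) = -12 < 0 ⇒ local maximum.
So the local maximum value is P(2) = 55/3.

55/3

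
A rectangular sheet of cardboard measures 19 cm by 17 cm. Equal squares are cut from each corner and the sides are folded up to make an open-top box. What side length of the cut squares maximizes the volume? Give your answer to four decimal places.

With cut size x, the volume is V(x) = x(19 − 2x)(17 − 2x) for 0 < x < 8.5.
V'(x) = 12x^2 − 144x + 323. Setting V'(x) = 0 gives x ≈ 2.9861 (the root in (0, 8.5)).
V''(x) = 24x − 144 is negative there, so this is the maximum; V ≈ 429.0069.

2.9861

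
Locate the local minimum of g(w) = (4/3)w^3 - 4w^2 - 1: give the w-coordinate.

g'(w) = 4w^2 - 8w = 0 at w = 0, 2.
g''(w) = 8w - 8. g''(0) = -8 < 0 ⇒ local maximum; g''(2) = 8 > 0 ⇒ local minimum.
So the local minimum value is g(2) = -19/3.

2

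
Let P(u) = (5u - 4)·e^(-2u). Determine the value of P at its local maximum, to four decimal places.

0.1857

Differentiating with the product rule gives P'(u) = (-10u + 13)·e^(-2u). Since e^(-2u) > 0, the only critical point is u = 13/10.
P''(13/10) has the same sign as -10 < 0, so this is a local maximum.
P(13/10) = (5/2)·e^(-13/5) ≈ 0.1857.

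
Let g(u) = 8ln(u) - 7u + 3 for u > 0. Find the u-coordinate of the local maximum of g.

8/7

g'(u) = 8/u − 7 = 0 gives u = 8/7.
g''(u) = -8/u², which is negative for u > 0, so this is a local maximum.
g(8/7) = 8·ln(8/7) - 8 + 3 ≈ -3.9317.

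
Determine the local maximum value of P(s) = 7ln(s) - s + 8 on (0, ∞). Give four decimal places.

P'(s) = 7/s − 1 = 0 gives s = 7.
P''(s) = -7/s², which is negative for s > 0, so this is a local maximum.
P(7) = 7·ln(7) - 7 + 8 ≈ 14.6214.

14.6214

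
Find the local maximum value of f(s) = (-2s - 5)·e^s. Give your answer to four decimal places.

0.0604

By the product rule, f'(s) = (-2s - 7)·e^s. Since e^s > 0, the only critical point is s = -7/2.
f''(-7/2) has the same sign as -2 < 0, so this is a local maximum.
f(-7/2) = (2)·e^(-7/2) ≈ 0.0604.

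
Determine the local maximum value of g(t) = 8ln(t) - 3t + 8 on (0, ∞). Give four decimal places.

g'(t) = 8/t − 3 = 0 gives t = 8/3.
g''(t) = -8/t², which is negative for t > 0, so this is a local maximum.
g(8/3) = 8·ln(8/3) - 8 + 8 ≈ 7.8466.

7.8466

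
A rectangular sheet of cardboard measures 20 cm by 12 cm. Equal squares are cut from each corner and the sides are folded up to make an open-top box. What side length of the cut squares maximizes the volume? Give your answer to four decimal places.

With cut size x, the volume is V(x) = x(20 − 2x)(12 − 2x) for 0 < x < 6.
V'(x) = 12x^2 − 128x + 240. Setting V'(x) = 0 gives x ≈ 2.4274 (the root in (0, 6)).
V''(x) = 24x − 128 is negative there, so this is the maximum; V ≈ 262.6823.

2.4274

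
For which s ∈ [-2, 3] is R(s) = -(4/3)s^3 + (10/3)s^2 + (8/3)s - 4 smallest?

-1/3

The derivative is -4s^2 + (20/3)s + 8/3, which vanishes at s = -1/3 and s = 2.
Evaluating at the critical points and endpoints: R(-2) = 44/3, R(-1/3) = -362/81, R(2) = 4, R(3) = -2.
Hence the absolute minimum is -362/81 at s = -1/3.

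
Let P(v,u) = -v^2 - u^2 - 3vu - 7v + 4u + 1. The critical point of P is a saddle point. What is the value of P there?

-144/5

∂P/∂v = -2v - 3u - 7 = 0 and ∂P/∂u = -3v - 2u + 4 = 0, so (v, u) = (26/5, -29/5).
The Hessian has P_{vv} = -2, P_{uu} = -2, P_{vu} = -3, giving D = -5 < 0, so the point is a saddle point.
P(26/5, -29/5) = -144/5.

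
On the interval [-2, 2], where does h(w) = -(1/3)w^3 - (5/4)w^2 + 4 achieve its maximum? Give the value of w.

0

h'(w) = -w^2 - (5/2)w, whose only zero in [-2, 2] is w = 0.
Candidates: h(-2) = 5/3, h(0) = 4, h(2) = -11/3.
The maximum over the interval is 4, attained at w = 0.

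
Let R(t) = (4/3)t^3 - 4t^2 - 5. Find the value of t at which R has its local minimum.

2

Critical points: R'(t) = 4t^2 - 8t vanishes at t = 0, 2.
Second-derivative test with R''(t) = 8t - 8: R''(0) = -8 < 0 ⇒ local maximum; R''(2) = 8 > 0 ⇒ local minimum.
The local minimum is R(2) = -31/3.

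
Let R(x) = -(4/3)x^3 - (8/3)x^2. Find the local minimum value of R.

R'(x) = -4x^2 - (16/3)x. Setting R'(x) = 0 gives x ∈ {-4/3, 0}.
R''(x) = -8x - 16/3. R''(-4/3) = 16/3 > 0 ⇒ local minimum; R''(0) = -16/3 < 0 ⇒ local maximum.
So the local minimum value is R(-4/3) = -128/81.

-128/81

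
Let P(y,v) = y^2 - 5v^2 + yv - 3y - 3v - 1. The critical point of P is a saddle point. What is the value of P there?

-22/7

∂P/∂y = 2y + v - 3 = 0 and ∂P/∂v = y - 10v - 3 = 0, so (y, v) = (11/7, -1/7).
The Hessian has P_{yy} = 2, P_{vv} = -10, P_{yv} = 1, giving D = -21 < 0, so the point is a saddle point.
P(11/7, -1/7) = -22/7.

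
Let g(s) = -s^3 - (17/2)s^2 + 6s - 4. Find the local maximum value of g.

-161/54

g'(s) = -3s^2 - 17s + 6 = 0 at s = -6, 1/3.
Second-derivative test with g''(s) = -6s - 17: g''(-6) = 19 > 0 ⇒ local minimum; g''(1/3) = -19 < 0 ⇒ local maximum.
So the local maximum value is g(1/3) = -161/54.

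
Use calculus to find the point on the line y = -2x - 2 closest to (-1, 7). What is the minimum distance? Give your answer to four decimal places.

3.1305

Minimize D(x)^2 = (x + 1)^2 + (-2x - 9)^2.
d/dx[D^2] = 2(x + 1) + 2·(-2)·(-2x - 9) = 0 ⇒ x = -19/5.
Then y = 28/5 and the distance is √(49/5) ≈ 3.1305.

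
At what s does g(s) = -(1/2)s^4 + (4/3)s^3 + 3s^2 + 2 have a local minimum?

Critical points: g'(s) = -2s^3 + 4s^2 + 6s vanishes at s = -1, 0, 3.
g''(s) = -6s^2 + 8s + 6. g''(-1) = -8 < 0 ⇒ local maximum; g''(0) = 6 > 0 ⇒ local minimum; g''(3) = -24 < 0 ⇒ local maximum.
The local minimum is g(0) = 2.

0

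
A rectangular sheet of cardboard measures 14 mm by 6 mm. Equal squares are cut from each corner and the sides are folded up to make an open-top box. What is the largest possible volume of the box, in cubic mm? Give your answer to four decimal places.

50.3888

With cut size x, the volume is V(x) = x(14 − 2x)(6 − 2x) for 0 < x < 3.
V'(x) = 12x^2 − 80x + 84. Setting V'(x) = 0 gives x ≈ 1.3057 (the root in (0, 3)).
V''(x) = 24x − 80 is negative there, so this is the maximum; V ≈ 50.3888.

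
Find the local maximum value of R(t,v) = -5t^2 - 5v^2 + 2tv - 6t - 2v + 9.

34/3

∂R/∂t = -10t + 2v - 6 = 0 and ∂R/∂v = 2t - 10v - 2 = 0, so (t, v) = (-2/3, -1/3).
The Hessian has R_{tt} = -10, R_{vv} = -10, R_{tv} = 2, giving D = 96 > 0 with R_{tt} < 0, so the point is a local maximum.
R(-2/3, -1/3) = 34/3.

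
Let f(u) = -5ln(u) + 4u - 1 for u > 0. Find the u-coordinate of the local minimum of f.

f'(u) = -5/u + 4 = 0 gives u = 5/4.
f''(u) = 5/u², which is positive for u > 0, so this is a local minimum.
f(5/4) = -5·ln(5/4) + 5 - 1 ≈ 2.8843.

5/4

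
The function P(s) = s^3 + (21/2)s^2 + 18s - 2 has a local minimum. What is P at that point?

-21/2

P'(s) = 3s^2 + 21s + 18. Setting P'(s) = 0 gives s ∈ {-6, -1}.
P''(s) = 6s + 21. P''(-6) = -15 < 0 ⇒ local maximum; P''(-1) = 15 > 0 ⇒ local minimum.
The local minimum is P(-1) = -21/2.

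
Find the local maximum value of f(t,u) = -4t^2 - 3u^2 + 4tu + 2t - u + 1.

5/4

∂f/∂t = -8t + 4u + 2 = 0 and ∂f/∂u = 4t - 6u - 1 = 0, so (t, u) = (1/4, 0).
The Hessian has f_{tt} = -8, f_{uu} = -6, f_{tu} = 4, giving D = 32 > 0 with f_{tt} < 0, so the point is a local maximum.
f(1/4, 0) = 5/4.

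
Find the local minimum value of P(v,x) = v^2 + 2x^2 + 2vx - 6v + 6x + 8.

-37

∂P/∂v = 2v + 2x - 6 = 0 and ∂P/∂x = 2v + 4x + 6 = 0, so (v, x) = (9, -6).
The Hessian has P_{vv} = 2, P_{xx} = 4, P_{vx} = 2, giving D = 4 > 0 with P_{vv} > 0, so the point is a local minimum.
P(9, -6) = -37.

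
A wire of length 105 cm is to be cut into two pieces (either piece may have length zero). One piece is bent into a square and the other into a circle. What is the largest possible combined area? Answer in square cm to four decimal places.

877.3416

Let x be the length used for the square. Square side x/4; circle radius (105−x)/(2π).
A(x) = (x/4)² + π·((105−x)/(2π))² = x²/16 + (105−x)²/(4π) for 0 ≤ x ≤ 105. A'(x) = x/8 − (105−x)/(2π) = 0 gives x = 4·105/(π+4) ≈ 58.8104.
A'' > 0, so the interior critical point is a minimum; the maximum is at an endpoint. A(0) = 877.3416 and A(105) = 689.0625, so the largest area is 877.3416.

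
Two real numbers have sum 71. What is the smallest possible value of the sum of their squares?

With a + b = 71, a^2 + b^2 = a^2 + (71 − a)^2.
The derivative 2a − 2(71 − a) = 4a − 142 vanishes at a = 71/2; second derivative 4 > 0, a minimum.
The minimum is 2·(71/2)^2 = 5041/2.

5041/2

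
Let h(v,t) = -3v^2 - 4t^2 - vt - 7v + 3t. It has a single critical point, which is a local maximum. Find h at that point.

∂h/∂v = -6v - t - 7 = 0 and ∂h/∂t = -v - 8t + 3 = 0, so (v, t) = (-59/47, 25/47).
The Hessian has h_{vv} = -6, h_{tt} = -8, h_{vt} = -1, giving D = 47 > 0 with h_{vv} < 0, so the point is a local maximum.
h(-59/47, 25/47) = 244/47.

244/47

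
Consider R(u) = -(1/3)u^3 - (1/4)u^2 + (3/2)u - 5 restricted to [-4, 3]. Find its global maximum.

19/3

Differentiating, R'(u) = -u^2 - (1/2)u + 3/2; which vanishes at u = -3/2 and u = 1.
Evaluating at the critical points and endpoints: R(-4) = 19/3,  R(-3/2) = -107/16,  R(1) = -49/12,  R(3) = -47/4.
Hence the absolute maximum is 19/3 at u = -4.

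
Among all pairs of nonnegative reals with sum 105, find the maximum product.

With x + y = 105, the product is P(x) = x(105 − x).
P'(x) = 105 − 2x = 0 gives x = 105/2; P'' = −2 < 0, so this is the maximum.
P = 105/2·105/2 = 11025/4.

11025/4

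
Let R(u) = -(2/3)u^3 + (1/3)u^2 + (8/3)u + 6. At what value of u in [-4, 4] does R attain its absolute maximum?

-4

The derivative is -2u^2 + (2/3)u + 8/3, which vanishes at u = -1 and u = 4/3.
Evaluating at the critical points and endpoints: R(-4) = 130/3, R(-1) = 13/3, R(4/3) = 694/81, R(4) = -62/3.
So the maximum is R(-4) = 130/3.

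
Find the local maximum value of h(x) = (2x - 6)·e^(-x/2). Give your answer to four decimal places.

0.3283

Differentiating with the product rule gives h'(x) = (-x + 5)·e^(-x/2). Since e^(-x/2) > 0, the only critical point is x = 5.
h''(5) has the same sign as -1 < 0, so this is a local maximum.
h(5) = (4)·e^(-5/2) ≈ 0.3283.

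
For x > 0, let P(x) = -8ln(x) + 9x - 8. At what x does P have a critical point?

P'(x) = -8/x + 9 = 0 gives x = 8/9.
P''(x) = 8/x², which is positive for x > 0, so this is a local minimum.
P(8/9) = -8·ln(8/9) + 8 - 8 ≈ 0.9423.

8/9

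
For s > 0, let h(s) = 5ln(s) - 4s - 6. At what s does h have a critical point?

5/4

h'(s) = 5/s − 4 = 0 gives s = 5/4.
h''(s) = -5/s², which is negative for s > 0, so this is a local maximum.
h(5/4) = 5·ln(5/4) - 5 - 6 ≈ -9.8843.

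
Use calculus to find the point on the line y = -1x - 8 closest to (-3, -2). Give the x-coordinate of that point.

Minimize D(x)^2 = (x + 3)^2 + (-x - 6)^2.
d/dx[D^2] = 2(x + 3) + 2·(-1)·(-x - 6) = 0 ⇒ x = -9/2.
Then y = -7/2 and the distance is √(9/2) ≈ 2.1213.

-9/2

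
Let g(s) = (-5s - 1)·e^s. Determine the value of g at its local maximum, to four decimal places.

1.5060

g'(s) = (-5)·e^s + (-5s - 1)·1·e^s = (-5s - 6)·e^s. Since e^s > 0, the only critical point is s = -6/5.
g''(-6/5) has the same sign as -5 < 0, so this is a local maximum.
g(-6/5) = (5)·e^(-6/5) ≈ 1.5060.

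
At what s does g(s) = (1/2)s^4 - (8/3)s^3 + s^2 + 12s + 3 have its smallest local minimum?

g'(s) = 2s^3 - 8s^2 + 2s + 12. Setting g'(s) = 0 gives s ∈ {-1, 2, 3}.
Second-derivative test with g''(s) = 6s^2 - 16s + 2: g''(-1) = 24 > 0 ⇒ local minimum; g''(2) = -6 < 0 ⇒ local maximum; g''(3) = 8 > 0 ⇒ local minimum.
The smallest local minimum is g(-1) = -29/6.

-1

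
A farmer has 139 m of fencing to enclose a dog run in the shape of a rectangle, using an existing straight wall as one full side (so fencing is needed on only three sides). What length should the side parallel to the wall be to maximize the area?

139/2

Let the sides perpendicular to the wall have length x and the parallel side y, so 2x + y = 139 and the area is A = xy = x(139 − 2x).
A'(x) = 139 − 4x = 0 gives x = 139/4, and A''(x) = −4 < 0 confirms a maximum.
Then y = 139 − 2·139/4 = 139/2 and A = 19321/8.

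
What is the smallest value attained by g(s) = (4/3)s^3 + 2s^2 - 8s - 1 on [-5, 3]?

-233/3

The derivative is 4s^2 + 4s - 8, which vanishes at s = -2 and s = 1.
Evaluating at the critical points and endpoints: g(-5) = -233/3; g(-2) = 37/3; g(1) = -17/3; g(3) = 29.
The minimum over the interval is -233/3, attained at s = -5.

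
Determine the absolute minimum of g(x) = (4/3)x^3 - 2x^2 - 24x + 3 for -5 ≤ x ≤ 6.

Differentiating, g'(x) = 4x^2 - 4x - 24; which vanishes at x = -2 and x = 3.
Evaluating at the critical points and endpoints: g(-5) = -281/3, g(-2) = 97/3, g(3) = -51, g(6) = 75.
Hence the absolute minimum is -281/3 at x = -5.

-281/3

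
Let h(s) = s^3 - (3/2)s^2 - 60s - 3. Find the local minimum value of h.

h'(s) = 3s^2 - 3s - 60 = 0 at s = -4, 5.
Since h''(s) = 6s - 3, we get h''(-4) = -27 < 0 ⇒ local maximum; h''(5) = 27 > 0 ⇒ local minimum.
Thus h has its local minimum at s = 5, with value -431/2.

-431/2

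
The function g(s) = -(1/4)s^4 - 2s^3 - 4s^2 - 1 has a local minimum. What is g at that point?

Critical points: g'(s) = -s^3 - 6s^2 - 8s vanishes at s = -4, -2, 0.
Since g''(s) = -3s^2 - 12s - 8, we get g''(-4) = -8 < 0 ⇒ local maximum; g''(-2) = 4 > 0 ⇒ local minimum; g''(0) = -8 < 0 ⇒ local maximum.
The local minimum is g(-2) = -5.

-5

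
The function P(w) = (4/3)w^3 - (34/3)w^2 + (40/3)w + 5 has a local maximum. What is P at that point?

P'(w) = 4w^2 - (68/3)w + 40/3. Setting P'(w) = 0 gives w ∈ {2/3, 5}.
Second-derivative test with P''(w) = 8w - 68/3: P''(2/3) = -52/3 < 0 ⇒ local maximum; P''(5) = 52/3 > 0 ⇒ local minimum.
The local maximum is P(2/3) = 749/81.

749/81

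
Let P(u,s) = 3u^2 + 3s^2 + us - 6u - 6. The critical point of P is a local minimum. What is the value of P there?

∂P/∂u = 6u + s - 6 = 0 and ∂P/∂s = u + 6s = 0, so (u, s) = (36/35, -6/35).
The Hessian has P_{uu} = 6, P_{ss} = 6, P_{us} = 1, giving D = 35 > 0 with P_{uu} > 0, so the point is a local minimum.
P(36/35, -6/35) = -318/35.

-318/35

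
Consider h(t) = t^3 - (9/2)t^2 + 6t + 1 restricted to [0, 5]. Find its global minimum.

1

The derivative is 3t^2 - 9t + 6, which vanishes at t = 1 and t = 2.
Evaluating at the critical points and endpoints: h(0) = 1, h(1) = 7/2, h(2) = 3, h(5) = 87/2.
The minimum over the interval is 1, attained at t = 0.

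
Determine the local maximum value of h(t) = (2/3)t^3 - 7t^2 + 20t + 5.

h'(t) = 2t^2 - 14t + 20 = 0 at t = 2, 5.
h''(t) = 4t - 14. h''(2) = -6 < 0 ⇒ local maximum; h''(5) = 6 > 0 ⇒ local minimum.
The local maximum is h(2) = 67/3.

67/3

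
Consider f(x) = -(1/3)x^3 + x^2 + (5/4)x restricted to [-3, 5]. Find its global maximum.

f'(x) = -x^2 + 2x + 5/4, which vanishes at x = -1/2 and x = 5/2.
Compare values at every candidate in [-3, 5]: f(-3) = 57/4, f(-1/2) = -1/3, f(5/2) = 25/6, f(5) = -125/12.
The maximum over the interval is 57/4, attained at x = -3.

57/4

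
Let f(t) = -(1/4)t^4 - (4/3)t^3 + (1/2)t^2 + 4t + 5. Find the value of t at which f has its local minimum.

-1

Critical points: f'(t) = -t^3 - 4t^2 + t + 4 vanishes at t = -4, -1, 1.
Since f''(t) = -3t^2 - 8t + 1, we get f''(-4) = -15 < 0 ⇒ local maximum; f''(-1) = 6 > 0 ⇒ local minimum; f''(1) = -10 < 0 ⇒ local maximum.
So the local minimum value is f(-1) = 31/12.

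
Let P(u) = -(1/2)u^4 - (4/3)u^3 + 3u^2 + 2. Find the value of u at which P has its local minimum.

P'(u) = -2u^3 - 4u^2 + 6u. Setting P'(u) = 0 gives u ∈ {-3, 0, 1}.
Since P''(u) = -6u^2 - 8u + 6, we get P''(-3) = -24 < 0 ⇒ local maximum; P''(0) = 6 > 0 ⇒ local minimum; P''(1) = -8 < 0 ⇒ local maximum.
The local minimum is P(0) = 2.

0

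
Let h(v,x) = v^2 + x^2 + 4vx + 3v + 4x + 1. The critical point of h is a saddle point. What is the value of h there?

-11/12

∂h/∂v = 2v + 4x + 3 = 0 and ∂h/∂x = 4v + 2x + 4 = 0, so (v, x) = (-5/6, -1/3).
The Hessian has h_{vv} = 2, h_{xx} = 2, h_{vx} = 4, giving D = -12 < 0, so the point is a saddle point.
h(-5/6, -1/3) = -11/12.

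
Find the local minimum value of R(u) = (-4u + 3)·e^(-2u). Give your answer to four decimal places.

-0.1642

Differentiating with the product rule gives R'(u) = (8u - 10)·e^(-2u). Since e^(-2u) > 0, the only critical point is u = 5/4.
R''(5/4) has the same sign as 8 > 0, so this is a local minimum.
R(5/4) = (-2)·e^(-5/2) ≈ -0.1642.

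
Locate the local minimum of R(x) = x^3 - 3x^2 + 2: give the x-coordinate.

2

R'(x) = 3x^2 - 6x = 0 at x = 0, 2.
R''(x) = 6x - 6. R''(0) = -6 < 0 ⇒ local maximum; R''(2) = 6 > 0 ⇒ local minimum.
The local minimum is R(2) = -2.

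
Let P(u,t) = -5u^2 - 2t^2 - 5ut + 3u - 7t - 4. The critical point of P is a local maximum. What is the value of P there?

∂P/∂u = -10u - 5t + 3 = 0 and ∂P/∂t = -5u - 4t - 7 = 0, so (u, t) = (47/15, -17/3).
The Hessian has P_{uu} = -10, P_{tt} = -4, P_{ut} = -5, giving D = 15 > 0 with P_{uu} < 0, so the point is a local maximum.
P(47/15, -17/3) = 308/15.

308/15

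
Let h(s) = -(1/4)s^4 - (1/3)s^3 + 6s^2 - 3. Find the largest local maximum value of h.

h'(s) = -s^3 - s^2 + 12s = 0 at s = -4, 0, 3.
h''(s) = -3s^2 - 2s + 12. h''(-4) = -28 < 0 ⇒ local maximum; h''(0) = 12 > 0 ⇒ local minimum; h''(3) = -21 < 0 ⇒ local maximum.
So the largest local maximum value is h(-4) = 151/3.

151/3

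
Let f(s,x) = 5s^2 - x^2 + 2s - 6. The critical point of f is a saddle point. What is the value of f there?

-31/5

∂f/∂s = 10s + 2 = 0 and ∂f/∂x = -2x = 0, so (s, x) = (-1/5, 0).
The Hessian has f_{ss} = 10, f_{xx} = -2, f_{sx} = 0, giving D = -20 < 0, so the point is a saddle point.
f(-1/5, 0) = -31/5.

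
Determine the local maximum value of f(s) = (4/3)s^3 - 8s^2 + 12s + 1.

19/3

Critical points: f'(s) = 4s^2 - 16s + 12 vanishes at s = 1, 3.
Since f''(s) = 8s - 16, we get f''(1) = -8 < 0 ⇒ local maximum; f''(3) = 8 > 0 ⇒ local minimum.
The local maximum is f(1) = 19/3.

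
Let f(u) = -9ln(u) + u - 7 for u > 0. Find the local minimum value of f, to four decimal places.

-17.7750

f'(u) = -9/u + 1 = 0 gives u = 9.
f''(u) = 9/u², which is positive for u > 0, so this is a local minimum.
f(9) = -9·ln(9) + 9 - 7 ≈ -17.7750.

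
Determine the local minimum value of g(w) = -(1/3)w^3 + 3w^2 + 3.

g'(w) = -w^2 + 6w = 0 at w = 0, 6.
g''(w) = -2w + 6. g''(0) = 6 > 0 ⇒ local minimum; g''(6) = -6 < 0 ⇒ local maximum.
Thus g has its local minimum at w = 0, with value 3.

3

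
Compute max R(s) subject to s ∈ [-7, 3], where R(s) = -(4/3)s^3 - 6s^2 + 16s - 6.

136/3

R'(s) = -4s^2 - 12s + 16, which vanishes at s = -4 and s = 1.
Evaluating at the critical points and endpoints: R(-7) = 136/3; R(-4) = -242/3; R(1) = 8/3; R(3) = -48.
The maximum over the interval is 136/3, attained at s = -7.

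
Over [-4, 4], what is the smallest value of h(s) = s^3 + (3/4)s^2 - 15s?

-19

The derivative is 3s^2 + (3/2)s - 15, which vanishes at s = -5/2 and s = 2.
Candidates: h(-4) = 8; h(-5/2) = 425/16; h(2) = -19; h(4) = 16.
The minimum over the interval is -19, attained at s = 2.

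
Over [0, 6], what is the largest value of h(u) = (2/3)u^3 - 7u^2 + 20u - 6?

The derivative is 2u^2 - 14u + 20, which vanishes at u = 2 and u = 5.
Candidates: h(0) = -6; h(2) = 34/3; h(5) = 7/3; h(6) = 6.
Hence the absolute maximum is 34/3 at u = 2.

34/3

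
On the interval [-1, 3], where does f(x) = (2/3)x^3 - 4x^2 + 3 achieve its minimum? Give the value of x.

3

The derivative is 2x^2 - 8x, whose only zero in [-1, 3] is x = 0.
Evaluating at the critical points and endpoints: f(-1) = -5/3,  f(0) = 3,  f(3) = -15.
Hence the absolute minimum is -15 at x = 3.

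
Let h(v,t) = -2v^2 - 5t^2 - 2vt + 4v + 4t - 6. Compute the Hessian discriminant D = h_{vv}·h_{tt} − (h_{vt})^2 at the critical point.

36

∂h/∂v = -4v - 2t + 4 = 0 and ∂h/∂t = -2v - 10t + 4 = 0, so (v, t) = (8/9, 2/9).
The Hessian has h_{vv} = -4, h_{tt} = -10, h_{vt} = -2, giving D = 36 > 0 with h_{vv} < 0, so the point is a local maximum.
D = (-4)·(-10) − (-2)^2 = 36.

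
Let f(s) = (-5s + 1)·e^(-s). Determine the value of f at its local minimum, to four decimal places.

f'(s) = (-5)·e^(-s) + (-5s + 1)·(-1)·e^(-s) = (5s - 6)·e^(-s). Since e^(-s) > 0, the only critical point is s = 6/5.
f''(6/5) has the same sign as 5 > 0, so this is a local minimum.
f(6/5) = (-5)·e^(-6/5) ≈ -1.5060.

-1.5060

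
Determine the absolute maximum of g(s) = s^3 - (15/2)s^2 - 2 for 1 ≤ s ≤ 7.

-17/2

g'(s) = 3s^2 - 15s, whose only zero in [1, 7] is s = 5.
Evaluating at the critical points and endpoints: g(1) = -17/2; g(5) = -129/2; g(7) = -53/2.
Hence the absolute maximum is -17/2 at s = 1.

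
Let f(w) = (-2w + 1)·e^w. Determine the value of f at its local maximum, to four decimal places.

1.2131

Differentiating with the product rule gives f'(w) = (-2w - 1)·e^w. Since e^w > 0, the only critical point is w = -1/2.
f''(-1/2) has the same sign as -2 < 0, so this is a local maximum.
f(-1/2) = (2)·e^(-1/2) ≈ 1.2131.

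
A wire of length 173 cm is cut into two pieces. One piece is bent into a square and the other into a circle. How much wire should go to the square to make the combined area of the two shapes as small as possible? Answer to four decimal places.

96.8972

Let x be the length used for the square. Square side x/4; circle radius (173−x)/(2π).
A(x) = (x/4)² + π·((173−x)/(2π))² = x²/16 + (173−x)²/(4π) for 0 ≤ x ≤ 173. A'(x) = x/8 − (173−x)/(2π) = 0 gives x = 4·173/(π+4) ≈ 96.8972.
A'' = 1/8 + 1/(2π) > 0, so this gives the minimum combined area; x ≈ 96.8972 cm to the square.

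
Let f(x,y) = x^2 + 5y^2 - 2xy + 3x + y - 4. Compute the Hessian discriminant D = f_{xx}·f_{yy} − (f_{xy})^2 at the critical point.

∂f/∂x = 2x - 2y + 3 = 0 and ∂f/∂y = -2x + 10y + 1 = 0, so (x, y) = (-2, -1/2).
The Hessian has f_{xx} = 2, f_{yy} = 10, f_{xy} = -2, giving D = 16 > 0 with f_{xx} > 0, so the point is a local minimum.
D = (2)·(10) − (-2)^2 = 16.

16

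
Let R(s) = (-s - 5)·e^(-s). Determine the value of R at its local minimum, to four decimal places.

R'(s) = (-1)·e^(-s) + (-s - 5)·(-1)·e^(-s) = (s + 4)·e^(-s). Since e^(-s) > 0, the only critical point is s = -4.
R''(-4) has the same sign as 1 > 0, so this is a local minimum.
R(-4) = (-1)·e^(4) ≈ -54.5982.

-54.5982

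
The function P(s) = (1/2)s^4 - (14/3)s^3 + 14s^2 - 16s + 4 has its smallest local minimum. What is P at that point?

P'(s) = 2s^3 - 14s^2 + 28s - 16. Setting P'(s) = 0 gives s ∈ {1, 2, 4}.
P''(s) = 6s^2 - 28s + 28. P''(1) = 6 > 0 ⇒ local minimum; P''(2) = -4 < 0 ⇒ local maximum; P''(4) = 12 > 0 ⇒ local minimum.
So the smallest local minimum value is P(4) = -20/3.

-20/3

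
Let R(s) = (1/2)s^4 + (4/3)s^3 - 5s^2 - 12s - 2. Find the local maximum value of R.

25/6

R'(s) = 2s^3 + 4s^2 - 10s - 12 = 0 at s = -3, -1, 2.
R''(s) = 6s^2 + 8s - 10. R''(-3) = 20 > 0 ⇒ local minimum; R''(-1) = -12 < 0 ⇒ local maximum; R''(2) = 30 > 0 ⇒ local minimum.
So the local maximum value is R(-1) = 25/6.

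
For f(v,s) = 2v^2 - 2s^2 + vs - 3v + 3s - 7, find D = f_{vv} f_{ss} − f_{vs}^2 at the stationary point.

∂f/∂v = 4v + s - 3 = 0 and ∂f/∂s = v - 4s + 3 = 0, so (v, s) = (9/17, 15/17).
The Hessian has f_{vv} = 4, f_{ss} = -4, f_{vs} = 1, giving D = -17 < 0, so the point is a saddle point.
D = (4)·(-4) − (1)^2 = -17.

-17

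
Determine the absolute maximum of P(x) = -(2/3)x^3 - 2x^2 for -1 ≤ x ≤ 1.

Differentiating, P'(x) = -2x^2 - 4x; whose only zero in [-1, 1] is x = 0.
Evaluating at the critical points and endpoints: P(-1) = -4/3; P(0) = 0; P(1) = -8/3.
So the maximum is P(0) = 0.

0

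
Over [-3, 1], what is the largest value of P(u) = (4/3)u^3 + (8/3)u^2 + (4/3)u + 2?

22/3

Differentiating, P'(u) = 4u^2 + (16/3)u + 4/3; which vanishes at u = -1 and u = -1/3.
Candidates: P(-3) = -14; P(-1) = 2; P(-1/3) = 146/81; P(1) = 22/3.
Hence the absolute maximum is 22/3 at u = 1.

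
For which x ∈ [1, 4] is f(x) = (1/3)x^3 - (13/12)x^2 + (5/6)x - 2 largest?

The derivative is x^2 - (13/6)x + 5/6, whose only zero in [1, 4] is x = 5/3.
Candidates: f(1) = -23/12,  f(5/3) = -673/324,  f(4) = 16/3.
The maximum over the interval is 16/3, attained at x = 4.

4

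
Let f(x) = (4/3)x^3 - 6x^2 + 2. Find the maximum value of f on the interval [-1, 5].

The derivative is 4x^2 - 12x, which vanishes at x = 0 and x = 3.
Compare values at every candidate in [-1, 5]: f(-1) = -16/3; f(0) = 2; f(3) = -16; f(5) = 56/3.
So the maximum is f(5) = 56/3.

56/3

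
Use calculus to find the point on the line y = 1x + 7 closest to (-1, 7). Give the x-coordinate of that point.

Minimize D(x)^2 = (x + 1)^2 + (x)^2.
d/dx[D^2] = 2(x + 1) + 2·1·(x) = 0 ⇒ x = -1/2.
Then y = 13/2 and the distance is √(1/2) ≈ 0.7071.

-1/2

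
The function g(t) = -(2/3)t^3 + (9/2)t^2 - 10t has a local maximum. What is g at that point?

-175/24

g'(t) = -2t^2 + 9t - 10 = 0 at t = 2, 5/2.
Second-derivative test with g''(t) = -4t + 9: g''(2) = 1 > 0 ⇒ local minimum; g''(5/2) = -1 < 0 ⇒ local maximum.
So the local maximum value is g(5/2) = -175/24.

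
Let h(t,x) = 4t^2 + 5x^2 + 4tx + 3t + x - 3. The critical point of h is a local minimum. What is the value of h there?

-229/64

∂h/∂t = 8t + 4x + 3 = 0 and ∂h/∂x = 4t + 10x + 1 = 0, so (t, x) = (-13/32, 1/16).
The Hessian has h_{tt} = 8, h_{xx} = 10, h_{tx} = 4, giving D = 64 > 0 with h_{tt} > 0, so the point is a local minimum.
h(-13/32, 1/16) = -229/64.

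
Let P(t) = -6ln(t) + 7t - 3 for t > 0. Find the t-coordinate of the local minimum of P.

P'(t) = -6/t + 7 = 0 gives t = 6/7.
P''(t) = 6/t², which is positive for t > 0, so this is a local minimum.
P(6/7) = -6·ln(6/7) + 6 - 3 ≈ 3.9249.

6/7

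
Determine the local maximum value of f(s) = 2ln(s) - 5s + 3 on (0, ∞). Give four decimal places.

-0.8326

f'(s) = 2/s − 5 = 0 gives s = 2/5.
f''(s) = -2/s², which is negative for s > 0, so this is a local maximum.
f(2/5) = 2·ln(2/5) - 2 + 3 ≈ -0.8326.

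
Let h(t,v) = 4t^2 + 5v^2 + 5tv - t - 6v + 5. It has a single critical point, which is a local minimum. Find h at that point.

∂h/∂t = 8t + 5v - 1 = 0 and ∂h/∂v = 5t + 10v - 6 = 0, so (t, v) = (-4/11, 43/55).
The Hessian has h_{tt} = 8, h_{vv} = 10, h_{tv} = 5, giving D = 55 > 0 with h_{tt} > 0, so the point is a local minimum.
h(-4/11, 43/55) = 156/55.

156/55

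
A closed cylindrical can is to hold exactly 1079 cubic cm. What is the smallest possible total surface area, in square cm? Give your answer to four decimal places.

582.3653

With radius r and height h, πr²h = 1079 so h = 1079/(πr²), and S(r) = 2πr² + 2πrh = 2πr² + 2·1079/r.
S'(r) = 4πr − 2·1079/r² = 0 ⇒ r³ = 1079/(2π), so r ≈ 5.5584 and h = 2r ≈ 11.1167.
S''(r) = 4π + 4·1079/r³ > 0, so this is the minimum; S ≈ 582.3653.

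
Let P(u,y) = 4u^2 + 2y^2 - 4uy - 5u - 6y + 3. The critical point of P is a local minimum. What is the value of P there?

-133/8

∂P/∂u = 8u - 4y - 5 = 0 and ∂P/∂y = -4u + 4y - 6 = 0, so (u, y) = (11/4, 17/4).
The Hessian has P_{uu} = 8, P_{yy} = 4, P_{uy} = -4, giving D = 16 > 0 with P_{uu} > 0, so the point is a local minimum.
P(11/4, 17/4) = -133/8.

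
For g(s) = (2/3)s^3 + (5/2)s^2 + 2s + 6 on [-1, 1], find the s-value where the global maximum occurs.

g'(s) = 2s^2 + 5s + 2, whose only zero in [-1, 1] is s = -1/2.
Evaluating at the critical points and endpoints: g(-1) = 35/6, g(-1/2) = 133/24, g(1) = 67/6.
So the maximum is g(1) = 67/6.

1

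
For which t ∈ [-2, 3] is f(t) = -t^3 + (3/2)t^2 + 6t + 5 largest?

The derivative is -3t^2 + 3t + 6, which vanishes at t = -1 and t = 2.
Compare values at every candidate in [-2, 3]: f(-2) = 7,  f(-1) = 3/2,  f(2) = 15,  f(3) = 19/2.
Hence the absolute maximum is 15 at t = 2.

2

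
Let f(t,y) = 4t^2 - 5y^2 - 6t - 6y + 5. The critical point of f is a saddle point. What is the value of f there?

91/20

∂f/∂t = 8t - 6 = 0 and ∂f/∂y = -10y - 6 = 0, so (t, y) = (3/4, -3/5).
The Hessian has f_{tt} = 8, f_{yy} = -10, f_{ty} = 0, giving D = -80 < 0, so the point is a saddle point.
f(3/4, -3/5) = 91/20.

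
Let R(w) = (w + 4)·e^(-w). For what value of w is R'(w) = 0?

-3

By the product rule, R'(w) = (-w - 3)·e^(-w). Since e^(-w) > 0, the only critical point is w = -3.
R''(-3) has the same sign as -1 < 0, so this is a local maximum.
R(-3) = (1)·e^(3) ≈ 20.0855.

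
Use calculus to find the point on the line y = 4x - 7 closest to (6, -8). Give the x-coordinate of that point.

2/17

Minimize D(x)^2 = (x - 6)^2 + (4x + 1)^2.
d/dx[D^2] = 2(x - 6) + 2·4·(4x + 1) = 0 ⇒ x = 2/17.
Then y = -111/17 and the distance is √(625/17) ≈ 6.0634.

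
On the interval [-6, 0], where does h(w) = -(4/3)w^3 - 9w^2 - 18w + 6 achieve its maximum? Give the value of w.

-6

Differentiating, h'(w) = -4w^2 - 18w - 18; which vanishes at w = -3 and w = -3/2.
Candidates: h(-6) = 78; h(-3) = 15; h(-3/2) = 69/4; h(0) = 6.
So the maximum is h(-6) = 78.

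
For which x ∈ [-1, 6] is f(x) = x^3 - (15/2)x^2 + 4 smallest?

f'(x) = 3x^2 - 15x, which vanishes at x = 0 and x = 5.
Evaluating at the critical points and endpoints: f(-1) = -9/2; f(0) = 4; f(5) = -117/2; f(6) = -50.
The minimum over the interval is -117/2, attained at x = 5.

5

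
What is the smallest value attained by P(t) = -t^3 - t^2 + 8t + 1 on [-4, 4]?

The derivative is -3t^2 - 2t + 8, which vanishes at t = -2 and t = 4/3.
Candidates: P(-4) = 17, P(-2) = -11, P(4/3) = 203/27, P(4) = -47.
Hence the absolute minimum is -47 at t = 4.

-47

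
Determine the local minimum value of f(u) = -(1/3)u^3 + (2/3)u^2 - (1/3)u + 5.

f'(u) = -u^2 + (4/3)u - 1/3 = 0 at u = 1/3, 1.
Second-derivative test with f''(u) = -2u + 4/3: f''(1/3) = 2/3 > 0 ⇒ local minimum; f''(1) = -2/3 < 0 ⇒ local maximum.
The local minimum is f(1/3) = 401/81.

401/81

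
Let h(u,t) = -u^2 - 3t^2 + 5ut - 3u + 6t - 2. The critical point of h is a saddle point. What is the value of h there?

∂h/∂u = -2u + 5t - 3 = 0 and ∂h/∂t = 5u - 6t + 6 = 0, so (u, t) = (-12/13, 3/13).
The Hessian has h_{uu} = -2, h_{tt} = -6, h_{ut} = 5, giving D = -13 < 0, so the point is a saddle point.
h(-12/13, 3/13) = 1/13.

1/13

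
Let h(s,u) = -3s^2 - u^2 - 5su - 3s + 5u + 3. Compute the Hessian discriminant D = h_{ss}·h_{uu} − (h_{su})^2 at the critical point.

∂h/∂s = -6s - 5u - 3 = 0 and ∂h/∂u = -5s - 2u + 5 = 0, so (s, u) = (31/13, -45/13).
The Hessian has h_{ss} = -6, h_{uu} = -2, h_{su} = -5, giving D = -13 < 0, so the point is a saddle point.
D = (-6)·(-2) − (-5)^2 = -13.

-13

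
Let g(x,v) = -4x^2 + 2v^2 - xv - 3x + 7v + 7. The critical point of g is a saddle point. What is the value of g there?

∂g/∂x = -8x - v - 3 = 0 and ∂g/∂v = -x + 4v + 7 = 0, so (x, v) = (-5/33, -59/33).
The Hessian has g_{xx} = -8, g_{vv} = 4, g_{xv} = -1, giving D = -33 < 0, so the point is a saddle point.
g(-5/33, -59/33) = 32/33.

32/33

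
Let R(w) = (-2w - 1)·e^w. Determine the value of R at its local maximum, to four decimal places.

By the product rule, R'(w) = (-2w - 3)·e^w. Since e^w > 0, the only critical point is w = -3/2.
R''(-3/2) has the same sign as -2 < 0, so this is a local maximum.
R(-3/2) = (2)·e^(-3/2) ≈ 0.4463.

0.4463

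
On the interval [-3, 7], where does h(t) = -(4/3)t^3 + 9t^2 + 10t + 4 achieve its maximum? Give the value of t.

5

h'(t) = -4t^2 + 18t + 10, which vanishes at t = -1/2 and t = 5.
Evaluating at the critical points and endpoints: h(-3) = 91,  h(-1/2) = 17/12,  h(5) = 337/3,  h(7) = 173/3.
The maximum over the interval is 337/3, attained at t = 5.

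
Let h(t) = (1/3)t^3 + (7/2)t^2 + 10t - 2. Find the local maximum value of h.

Critical points: h'(t) = t^2 + 7t + 10 vanishes at t = -5, -2.
h''(t) = 2t + 7. h''(-5) = -3 < 0 ⇒ local maximum; h''(-2) = 3 > 0 ⇒ local minimum.
So the local maximum value is h(-5) = -37/6.

-37/6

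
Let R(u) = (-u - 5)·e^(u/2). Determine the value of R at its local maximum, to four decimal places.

0.0604

R'(u) = (-1)·e^(u/2) + (-u - 5)·(1/2)·e^(u/2) = (-(1/2)u - 7/2)·e^(u/2). Since e^(u/2) > 0, the only critical point is u = -7.
R''(-7) has the same sign as -1/2 < 0, so this is a local maximum.
R(-7) = (2)·e^(-7/2) ≈ 0.0604.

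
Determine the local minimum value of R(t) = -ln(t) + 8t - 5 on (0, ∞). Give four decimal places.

R'(t) = -1/t + 8 = 0 gives t = 1/8.
R''(t) = 1/t², which is positive for t > 0, so this is a local minimum.
R(1/8) = -1·ln(1/8) + 1 - 5 ≈ -1.9206.

-1.9206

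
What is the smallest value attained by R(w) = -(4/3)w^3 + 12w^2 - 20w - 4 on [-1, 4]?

-40/3

The derivative is -4w^2 + 24w - 20, whose only zero in [-1, 4] is w = 1.
Candidates: R(-1) = 88/3, R(1) = -40/3, R(4) = 68/3.
Hence the absolute minimum is -40/3 at w = 1.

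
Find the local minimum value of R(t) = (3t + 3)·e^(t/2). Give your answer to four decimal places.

-1.3388

Differentiating with the product rule gives R'(t) = ((3/2)t + 9/2)·e^(t/2). Since e^(t/2) > 0, the only critical point is t = -3.
R''(-3) has the same sign as 3/2 > 0, so this is a local minimum.
R(-3) = (-6)·e^(-3/2) ≈ -1.3388.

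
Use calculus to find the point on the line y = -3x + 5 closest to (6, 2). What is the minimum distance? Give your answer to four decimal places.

Minimize D(x)^2 = (x - 6)^2 + (-3x + 3)^2.
d/dx[D^2] = 2(x - 6) + 2·(-3)·(-3x + 3) = 0 ⇒ x = 3/2.
Then y = 1/2 and the distance is √(45/2) ≈ 4.7434.

4.7434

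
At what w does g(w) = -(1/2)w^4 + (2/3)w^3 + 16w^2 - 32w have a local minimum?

g'(w) = -2w^3 + 2w^2 + 32w - 32 = 0 at w = -4, 1, 4.
Second-derivative test with g''(w) = -6w^2 + 4w + 32: g''(-4) = -80 < 0 ⇒ local maximum; g''(1) = 30 > 0 ⇒ local minimum; g''(4) = -48 < 0 ⇒ local maximum.
Thus g has its local minimum at w = 1, with value -95/6.

1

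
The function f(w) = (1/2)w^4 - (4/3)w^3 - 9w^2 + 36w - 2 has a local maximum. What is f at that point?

94/3

f'(w) = 2w^3 - 4w^2 - 18w + 36 = 0 at w = -3, 2, 3.
Second-derivative test with f''(w) = 6w^2 - 8w - 18: f''(-3) = 60 > 0 ⇒ local minimum; f''(2) = -10 < 0 ⇒ local maximum; f''(3) = 12 > 0 ⇒ local minimum.
The local maximum is f(2) = 94/3.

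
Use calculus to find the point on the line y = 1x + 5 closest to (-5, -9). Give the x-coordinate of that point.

Minimize D(x)^2 = (x + 5)^2 + (x + 14)^2.
d/dx[D^2] = 2(x + 5) + 2·1·(x + 14) = 0 ⇒ x = -19/2.
Then y = -9/2 and the distance is √(81/2) ≈ 6.3640.

-19/2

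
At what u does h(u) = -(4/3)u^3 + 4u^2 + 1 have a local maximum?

2

h'(u) = -4u^2 + 8u. Setting h'(u) = 0 gives u ∈ {0, 2}.
h''(u) = -8u + 8. h''(0) = 8 > 0 ⇒ local minimum; h''(2) = -8 < 0 ⇒ local maximum.
So the local maximum value is h(2) = 19/3.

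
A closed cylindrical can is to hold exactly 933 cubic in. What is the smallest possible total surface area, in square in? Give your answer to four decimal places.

With radius r and height h, πr²h = 933 so h = 933/(πr²), and S(r) = 2πr² + 2πrh = 2πr² + 2·933/r.
S'(r) = 4πr − 2·933/r² = 0 ⇒ r³ = 933/(2π), so r ≈ 5.2954 and h = 2r ≈ 10.5908.
S''(r) = 4π + 4·933/r³ > 0, so this is the minimum; S ≈ 528.5698.

528.5698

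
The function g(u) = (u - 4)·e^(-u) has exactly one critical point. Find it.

5

By the product rule, g'(u) = (-u + 5)·e^(-u). Since e^(-u) > 0, the only critical point is u = 5.
g''(5) has the same sign as -1 < 0, so this is a local maximum.
g(5) = (1)·e^(-5) ≈ 0.0067.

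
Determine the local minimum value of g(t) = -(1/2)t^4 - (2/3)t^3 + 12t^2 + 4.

4

Critical points: g'(t) = -2t^3 - 2t^2 + 24t vanishes at t = -4, 0, 3.
g''(t) = -6t^2 - 4t + 24. g''(-4) = -56 < 0 ⇒ local maximum; g''(0) = 24 > 0 ⇒ local minimum; g''(3) = -42 < 0 ⇒ local maximum.
The local minimum is g(0) = 4.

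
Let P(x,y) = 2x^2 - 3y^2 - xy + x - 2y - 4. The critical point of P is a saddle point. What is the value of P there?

-97/25

∂P/∂x = 4x - y + 1 = 0 and ∂P/∂y = -x - 6y - 2 = 0, so (x, y) = (-8/25, -7/25).
The Hessian has P_{xx} = 4, P_{yy} = -6, P_{xy} = -1, giving D = -25 < 0, so the point is a saddle point.
P(-8/25, -7/25) = -97/25.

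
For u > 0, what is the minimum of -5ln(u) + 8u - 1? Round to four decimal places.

6.3500

f'(u) = -5/u + 8 = 0 gives u = 5/8.
f''(u) = 5/u², which is positive for u > 0, so this is a local minimum.
f(5/8) = -5·ln(5/8) + 5 - 1 ≈ 6.3500.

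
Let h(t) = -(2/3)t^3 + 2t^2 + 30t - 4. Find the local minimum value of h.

-58

Critical points: h'(t) = -2t^2 + 4t + 30 vanishes at t = -3, 5.
Since h''(t) = -4t + 4, we get h''(-3) = 16 > 0 ⇒ local minimum; h''(5) = -16 < 0 ⇒ local maximum.
So the local minimum value is h(-3) = -58.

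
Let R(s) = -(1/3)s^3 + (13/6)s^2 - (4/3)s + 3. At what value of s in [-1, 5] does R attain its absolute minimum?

Differentiating, R'(s) = -s^2 + (13/3)s - 4/3; which vanishes at s = 1/3 and s = 4.
Candidates: R(-1) = 41/6,  R(1/3) = 451/162,  R(4) = 11,  R(5) = 53/6.
So the minimum is R(1/3) = 451/162.

1/3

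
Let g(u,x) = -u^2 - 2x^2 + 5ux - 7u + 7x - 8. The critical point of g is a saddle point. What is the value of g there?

-38/17

∂g/∂u = -2u + 5x - 7 = 0 and ∂g/∂x = 5u - 4x + 7 = 0, so (u, x) = (-7/17, 21/17).
The Hessian has g_{uu} = -2, g_{xx} = -4, g_{ux} = 5, giving D = -17 < 0, so the point is a saddle point.
g(-7/17, 21/17) = -38/17.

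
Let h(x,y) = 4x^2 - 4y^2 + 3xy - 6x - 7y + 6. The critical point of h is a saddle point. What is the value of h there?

∂h/∂x = 8x + 3y - 6 = 0 and ∂h/∂y = 3x - 8y - 7 = 0, so (x, y) = (69/73, -38/73).
The Hessian has h_{xx} = 8, h_{yy} = -8, h_{xy} = 3, giving D = -73 < 0, so the point is a saddle point.
h(69/73, -38/73) = 364/73.

364/73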